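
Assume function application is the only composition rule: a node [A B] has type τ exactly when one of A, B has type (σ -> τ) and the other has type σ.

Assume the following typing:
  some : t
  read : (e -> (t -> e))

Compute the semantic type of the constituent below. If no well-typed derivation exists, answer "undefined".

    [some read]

undefined

[some read]: t and (e -> (t -> e)) cannot combine by function application — type clash.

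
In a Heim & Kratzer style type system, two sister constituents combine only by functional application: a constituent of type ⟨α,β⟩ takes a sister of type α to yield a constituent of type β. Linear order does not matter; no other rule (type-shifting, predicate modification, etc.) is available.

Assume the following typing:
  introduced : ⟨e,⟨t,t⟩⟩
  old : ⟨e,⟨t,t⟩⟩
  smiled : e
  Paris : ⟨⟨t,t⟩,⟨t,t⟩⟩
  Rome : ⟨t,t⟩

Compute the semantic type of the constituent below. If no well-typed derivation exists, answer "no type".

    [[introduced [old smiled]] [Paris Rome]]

no type

[old smiled]: functor old : ⟨e,⟨t,t⟩⟩, argument smiled : e; result ⟨t,t⟩.
At [introduced [old smiled]]: neither ⟨e,⟨t,t⟩⟩ nor ⟨t,t⟩ can take the other as argument; the node is ill-typed.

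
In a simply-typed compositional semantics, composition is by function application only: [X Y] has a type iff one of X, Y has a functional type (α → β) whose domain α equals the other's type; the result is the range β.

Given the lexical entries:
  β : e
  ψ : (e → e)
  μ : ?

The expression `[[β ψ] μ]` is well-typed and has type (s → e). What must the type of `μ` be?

(e → (s → e))

For [[β ψ] μ] to have type (s → e) with [β ψ] of type e, μ must be the function: μ : (e → (s → e)).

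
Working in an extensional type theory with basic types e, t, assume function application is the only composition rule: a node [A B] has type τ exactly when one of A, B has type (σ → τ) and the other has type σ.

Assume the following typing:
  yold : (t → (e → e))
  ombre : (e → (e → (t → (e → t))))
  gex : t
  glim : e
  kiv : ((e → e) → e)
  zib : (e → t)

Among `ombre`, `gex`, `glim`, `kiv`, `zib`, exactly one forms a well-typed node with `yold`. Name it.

gex

ombre : (e → (e → (t → (e → t)))) — yold needs t; ombre needs e; neither fits.
gex — combines: yold : (t → (e → e)) takes gex : t as argument, giving (e → e).
glim : e — yold needs t; glim needs nothing (atomic); neither fits.
kiv : ((e → e) → e) — yold needs t; kiv needs (e → e); neither fits.
zib : (e → t) — yold needs t; zib needs e; neither fits.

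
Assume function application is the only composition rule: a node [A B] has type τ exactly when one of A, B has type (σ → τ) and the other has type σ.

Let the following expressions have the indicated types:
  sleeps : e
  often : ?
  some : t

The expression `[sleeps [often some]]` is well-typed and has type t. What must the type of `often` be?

For [sleeps [often some]] to have type t with sleeps of type e, [often some] must be the function: [often some] : (e → t).
For [often some] to have type (e → t) with some of type t, often must be the function: often : (t → (e → t)).

(t → (e → t))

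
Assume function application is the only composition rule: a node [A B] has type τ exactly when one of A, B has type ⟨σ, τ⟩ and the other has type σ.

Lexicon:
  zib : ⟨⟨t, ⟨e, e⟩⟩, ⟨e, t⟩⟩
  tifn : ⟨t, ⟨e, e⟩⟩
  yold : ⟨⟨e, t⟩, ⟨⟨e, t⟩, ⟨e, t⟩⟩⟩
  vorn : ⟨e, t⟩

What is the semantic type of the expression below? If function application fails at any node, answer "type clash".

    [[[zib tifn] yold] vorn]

[zib tifn]: zib is ⟨⟨t, ⟨e, e⟩⟩, ⟨e, t⟩⟩, tifn is ⟨t, ⟨e, e⟩⟩; result ⟨e, t⟩.
[[zib tifn] yold]: yold is ⟨⟨e, t⟩, ⟨⟨e, t⟩, ⟨e, t⟩⟩⟩, [zib tifn] is ⟨e, t⟩; result ⟨⟨e, t⟩, ⟨e, t⟩⟩.
[[[zib tifn] yold] vorn]: [[zib tifn] yold] is ⟨⟨e, t⟩, ⟨e, t⟩⟩, vorn is ⟨e, t⟩; result ⟨e, t⟩.

⟨e, t⟩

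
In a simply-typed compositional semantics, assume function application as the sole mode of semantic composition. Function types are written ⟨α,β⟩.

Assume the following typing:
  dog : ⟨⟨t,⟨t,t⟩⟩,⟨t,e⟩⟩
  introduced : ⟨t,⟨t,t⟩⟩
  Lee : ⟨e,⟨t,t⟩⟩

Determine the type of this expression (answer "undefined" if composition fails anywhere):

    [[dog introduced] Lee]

undefined

[dog introduced] — dog of type ⟨⟨t,⟨t,t⟩⟩,⟨t,e⟩⟩ combines with introduced of type ⟨t,⟨t,t⟩⟩: type ⟨t,e⟩.
[[dog introduced] Lee]: ⟨t,e⟩ with ⟨e,⟨t,t⟩⟩ — neither is a function whose domain matches the other; composition fails here.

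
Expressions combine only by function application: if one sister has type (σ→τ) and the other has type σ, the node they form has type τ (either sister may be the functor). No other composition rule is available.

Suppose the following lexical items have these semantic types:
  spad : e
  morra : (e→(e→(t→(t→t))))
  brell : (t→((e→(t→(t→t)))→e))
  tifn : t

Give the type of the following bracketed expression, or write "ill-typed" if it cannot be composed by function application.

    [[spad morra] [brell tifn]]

e

[spad morra]: morra is (e→(e→(t→(t→t)))), spad is e; result (e→(t→(t→t))).
[brell tifn]: brell is (t→((e→(t→(t→t)))→e)), tifn is t; result ((e→(t→(t→t)))→e).
[[spad morra] [brell tifn]]: [brell tifn] is ((e→(t→(t→t)))→e), [spad morra] is (e→(t→(t→t))); result e.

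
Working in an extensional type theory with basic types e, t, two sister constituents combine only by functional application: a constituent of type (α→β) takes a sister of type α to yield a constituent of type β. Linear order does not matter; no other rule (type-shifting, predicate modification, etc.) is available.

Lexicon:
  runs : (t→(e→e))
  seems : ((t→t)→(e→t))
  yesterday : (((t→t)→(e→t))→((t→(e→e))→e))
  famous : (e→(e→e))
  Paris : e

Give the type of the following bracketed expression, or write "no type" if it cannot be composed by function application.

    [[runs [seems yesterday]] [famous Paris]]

[seems yesterday]: yesterday is (((t→t)→(e→t))→((t→(e→e))→e)), seems is ((t→t)→(e→t)); result ((t→(e→e))→e).
[runs [seems yesterday]]: [seems yesterday] is ((t→(e→e))→e), runs is (t→(e→e)); result e.
[famous Paris]: famous is (e→(e→e)), Paris is e; result (e→e).
[[runs [seems yesterday]] [famous Paris]]: [famous Paris] is (e→e), [runs [seems yesterday]] is e; result e.

e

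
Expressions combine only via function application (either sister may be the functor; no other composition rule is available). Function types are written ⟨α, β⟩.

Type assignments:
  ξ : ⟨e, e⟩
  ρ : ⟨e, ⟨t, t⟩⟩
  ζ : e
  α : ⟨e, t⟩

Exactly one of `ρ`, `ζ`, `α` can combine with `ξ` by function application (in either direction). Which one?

ζ

ρ : ⟨e, ⟨t, t⟩⟩ — ξ needs e; ρ needs e; neither fits.
ζ — combines: ξ : ⟨e, e⟩ takes ζ : e as argument, giving e.
α : ⟨e, t⟩ — ξ needs e; α needs e; neither fits.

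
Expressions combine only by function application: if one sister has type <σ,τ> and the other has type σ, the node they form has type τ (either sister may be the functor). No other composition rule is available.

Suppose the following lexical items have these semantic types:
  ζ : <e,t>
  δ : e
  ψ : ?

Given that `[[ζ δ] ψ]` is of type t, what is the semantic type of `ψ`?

For [[ζ δ] ψ] to have type t with [ζ δ] of type t, ψ must be the function: ψ : <t,t>.

<t,t>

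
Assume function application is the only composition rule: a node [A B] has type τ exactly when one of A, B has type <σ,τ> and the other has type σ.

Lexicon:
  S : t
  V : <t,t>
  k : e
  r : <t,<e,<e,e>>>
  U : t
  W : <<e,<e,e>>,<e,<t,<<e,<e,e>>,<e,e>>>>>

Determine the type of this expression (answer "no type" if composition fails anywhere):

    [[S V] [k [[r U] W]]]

[S V]: functor V : <t,t>, argument S : t; result t.
[r U]: functor r : <t,<e,<e,e>>>, argument U : t; result <e,<e,e>>.
[[r U] W]: functor W : <<e,<e,e>>,<e,<t,<<e,<e,e>>,<e,e>>>>>, argument [r U] : <e,<e,e>>; result <e,<t,<<e,<e,e>>,<e,e>>>>.
[k [[r U] W]]: functor [[r U] W] : <e,<t,<<e,<e,e>>,<e,e>>>>, argument k : e; result <t,<<e,<e,e>>,<e,e>>>.
[[S V] [k [[r U] W]]]: functor [k [[r U] W]] : <t,<<e,<e,e>>,<e,e>>>, argument [S V] : t; result <<e,<e,e>>,<e,e>>.

<<e,<e,e>>,<e,e>>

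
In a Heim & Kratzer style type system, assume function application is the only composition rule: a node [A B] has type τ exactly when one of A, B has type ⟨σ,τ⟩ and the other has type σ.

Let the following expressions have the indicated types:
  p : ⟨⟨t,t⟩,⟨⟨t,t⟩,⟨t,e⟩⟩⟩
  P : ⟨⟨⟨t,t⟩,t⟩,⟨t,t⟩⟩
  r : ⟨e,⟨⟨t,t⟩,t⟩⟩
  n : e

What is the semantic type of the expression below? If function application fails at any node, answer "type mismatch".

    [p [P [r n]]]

[r n]: r is ⟨e,⟨⟨t,t⟩,t⟩⟩, n is e; result ⟨⟨t,t⟩,t⟩.
[P [r n]]: P is ⟨⟨⟨t,t⟩,t⟩,⟨t,t⟩⟩, [r n] is ⟨⟨t,t⟩,t⟩; result ⟨t,t⟩.
[p [P [r n]]]: p is ⟨⟨t,t⟩,⟨⟨t,t⟩,⟨t,e⟩⟩⟩, [P [r n]] is ⟨t,t⟩; result ⟨⟨t,t⟩,⟨t,e⟩⟩.

⟨⟨t,t⟩,⟨t,e⟩⟩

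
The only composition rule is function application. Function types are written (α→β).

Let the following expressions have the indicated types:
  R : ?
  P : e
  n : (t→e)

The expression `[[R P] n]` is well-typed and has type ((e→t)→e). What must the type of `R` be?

[[R P] n] is required to be ((e→t)→e). n : (t→e) cannot yield ((e→t)→e) as functor, so [R P] : ((t→e)→((e→t)→e)).
[R P] is required to be ((t→e)→((e→t)→e)). P : e cannot yield ((t→e)→((e→t)→e)) as functor, so R : (e→((t→e)→((e→t)→e))).

(e→((t→e)→((e→t)→e)))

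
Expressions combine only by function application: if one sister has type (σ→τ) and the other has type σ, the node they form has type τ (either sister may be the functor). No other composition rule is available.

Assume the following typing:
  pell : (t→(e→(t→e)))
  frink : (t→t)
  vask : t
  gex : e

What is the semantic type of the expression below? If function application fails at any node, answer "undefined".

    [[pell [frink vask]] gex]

(t→e)

[frink vask] — frink of type (t→t) combines with vask of type t: type t.
[pell [frink vask]] — pell of type (t→(e→(t→e))) combines with [frink vask] of type t: type (e→(t→e)).
[[pell [frink vask]] gex] — [pell [frink vask]] of type (e→(t→e)) combines with gex of type e: type (t→e).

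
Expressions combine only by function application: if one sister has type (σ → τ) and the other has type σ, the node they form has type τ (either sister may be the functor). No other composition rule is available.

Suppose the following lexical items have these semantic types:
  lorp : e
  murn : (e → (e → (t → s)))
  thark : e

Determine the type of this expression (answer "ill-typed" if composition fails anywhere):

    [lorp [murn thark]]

[murn thark] — murn of type (e → (e → (t → s))) combines with thark of type e: type (e → (t → s)).
[lorp [murn thark]] — [murn thark] of type (e → (t → s)) combines with lorp of type e: type (t → s).

(t → s)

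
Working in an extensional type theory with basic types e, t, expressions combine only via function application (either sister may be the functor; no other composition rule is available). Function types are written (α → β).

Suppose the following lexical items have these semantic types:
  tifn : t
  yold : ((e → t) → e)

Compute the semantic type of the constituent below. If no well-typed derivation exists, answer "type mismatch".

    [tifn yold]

At [tifn yold]: neither t nor ((e → t) → e) can take the other as argument; the node is ill-typed.

type mismatch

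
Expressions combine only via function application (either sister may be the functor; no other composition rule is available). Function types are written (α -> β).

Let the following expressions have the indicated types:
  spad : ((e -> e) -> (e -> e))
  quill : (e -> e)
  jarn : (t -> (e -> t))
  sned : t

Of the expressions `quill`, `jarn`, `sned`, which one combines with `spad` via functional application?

quill — combines: spad : ((e -> e) -> (e -> e)) takes quill : (e -> e) as argument, giving (e -> e).
jarn : (t -> (e -> t)) — no; spad wants (e -> e), and jarn wants t.
sned : t — no; spad wants (e -> e), and sned wants nothing (atomic).

quill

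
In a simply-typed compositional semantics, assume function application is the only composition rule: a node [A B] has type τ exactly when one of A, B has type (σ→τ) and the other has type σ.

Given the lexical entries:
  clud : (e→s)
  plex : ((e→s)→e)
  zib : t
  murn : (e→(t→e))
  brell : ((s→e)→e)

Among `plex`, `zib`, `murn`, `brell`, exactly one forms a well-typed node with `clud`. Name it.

plex — combines: plex : ((e→s)→e) takes clud : (e→s) as argument, giving e.
zib : t — clud needs e; zib needs nothing (atomic); neither fits.
murn : (e→(t→e)) — clud needs e; murn needs e; neither fits.
brell : ((s→e)→e) — clud needs e; brell needs (s→e); neither fits.

plex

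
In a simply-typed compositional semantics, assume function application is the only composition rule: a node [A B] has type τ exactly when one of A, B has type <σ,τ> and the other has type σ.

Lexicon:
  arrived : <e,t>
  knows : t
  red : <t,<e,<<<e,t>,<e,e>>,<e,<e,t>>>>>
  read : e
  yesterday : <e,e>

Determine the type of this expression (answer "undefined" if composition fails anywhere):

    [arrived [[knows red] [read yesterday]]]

[knows red]: <t,<e,<<<e,t>,<e,e>>,<e,<e,t>>>>> applied to t yields <e,<<<e,t>,<e,e>>,<e,<e,t>>>>.
[read yesterday]: <e,e> applied to e yields e.
[[knows red] [read yesterday]]: <e,<<<e,t>,<e,e>>,<e,<e,t>>>> applied to e yields <<<e,t>,<e,e>>,<e,<e,t>>>.
[arrived [[knows red] [read yesterday]]]: <e,t> with <<<e,t>,<e,e>>,<e,<e,t>>> — neither is a function whose domain matches the other; composition fails here.

undefined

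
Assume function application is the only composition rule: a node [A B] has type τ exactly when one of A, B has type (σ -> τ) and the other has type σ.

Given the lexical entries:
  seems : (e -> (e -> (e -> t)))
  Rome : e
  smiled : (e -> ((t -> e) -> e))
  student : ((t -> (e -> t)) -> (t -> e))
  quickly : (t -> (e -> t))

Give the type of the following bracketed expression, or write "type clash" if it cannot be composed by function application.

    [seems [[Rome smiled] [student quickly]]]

[Rome smiled]: smiled is (e -> ((t -> e) -> e)), Rome is e; result ((t -> e) -> e).
[student quickly]: student is ((t -> (e -> t)) -> (t -> e)), quickly is (t -> (e -> t)); result (t -> e).
[[Rome smiled] [student quickly]]: [Rome smiled] is ((t -> e) -> e), [student quickly] is (t -> e); result e.
[seems [[Rome smiled] [student quickly]]]: seems is (e -> (e -> (e -> t))), [[Rome smiled] [student quickly]] is e; result (e -> (e -> t)).

(e -> (e -> t))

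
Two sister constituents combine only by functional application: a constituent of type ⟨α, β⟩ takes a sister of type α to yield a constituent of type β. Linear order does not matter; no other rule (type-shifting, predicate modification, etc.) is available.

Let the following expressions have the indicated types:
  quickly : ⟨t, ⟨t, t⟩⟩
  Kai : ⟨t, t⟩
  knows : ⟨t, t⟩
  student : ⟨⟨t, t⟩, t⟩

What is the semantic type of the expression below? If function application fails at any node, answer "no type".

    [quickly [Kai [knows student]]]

[knows student]: student is ⟨⟨t, t⟩, t⟩, knows is ⟨t, t⟩; result t.
[Kai [knows student]]: Kai is ⟨t, t⟩, [knows student] is t; result t.
[quickly [Kai [knows student]]]: quickly is ⟨t, ⟨t, t⟩⟩, [Kai [knows student]] is t; result ⟨t, t⟩.

⟨t, t⟩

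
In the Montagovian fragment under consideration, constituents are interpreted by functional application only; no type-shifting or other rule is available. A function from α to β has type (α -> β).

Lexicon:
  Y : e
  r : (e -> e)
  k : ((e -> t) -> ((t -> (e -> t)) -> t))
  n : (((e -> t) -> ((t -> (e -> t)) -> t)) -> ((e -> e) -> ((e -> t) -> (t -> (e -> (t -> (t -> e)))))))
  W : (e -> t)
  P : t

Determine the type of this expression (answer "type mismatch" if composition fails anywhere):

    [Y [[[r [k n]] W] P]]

(t -> (t -> e))

[k n] — n of type (((e -> t) -> ((t -> (e -> t)) -> t)) -> ((e -> e) -> ((e -> t) -> (t -> (e -> (t -> (t -> e))))))) combines with k of type ((e -> t) -> ((t -> (e -> t)) -> t)): type ((e -> e) -> ((e -> t) -> (t -> (e -> (t -> (t -> e)))))).
[r [k n]] — [k n] of type ((e -> e) -> ((e -> t) -> (t -> (e -> (t -> (t -> e)))))) combines with r of type (e -> e): type ((e -> t) -> (t -> (e -> (t -> (t -> e))))).
[[r [k n]] W] — [r [k n]] of type ((e -> t) -> (t -> (e -> (t -> (t -> e))))) combines with W of type (e -> t): type (t -> (e -> (t -> (t -> e)))).
[[[r [k n]] W] P] — [[r [k n]] W] of type (t -> (e -> (t -> (t -> e)))) combines with P of type t: type (e -> (t -> (t -> e))).
[Y [[[r [k n]] W] P]] — [[[r [k n]] W] P] of type (e -> (t -> (t -> e))) combines with Y of type e: type (t -> (t -> e)).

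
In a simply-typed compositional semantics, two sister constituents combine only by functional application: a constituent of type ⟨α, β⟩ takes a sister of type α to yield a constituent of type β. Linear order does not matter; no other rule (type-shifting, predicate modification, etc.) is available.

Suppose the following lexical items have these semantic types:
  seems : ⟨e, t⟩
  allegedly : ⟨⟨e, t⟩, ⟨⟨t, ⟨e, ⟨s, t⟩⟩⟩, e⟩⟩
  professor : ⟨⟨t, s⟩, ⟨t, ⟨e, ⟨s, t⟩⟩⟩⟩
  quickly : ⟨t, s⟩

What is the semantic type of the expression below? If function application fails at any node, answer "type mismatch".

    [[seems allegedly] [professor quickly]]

[seems allegedly]: allegedly is ⟨⟨e, t⟩, ⟨⟨t, ⟨e, ⟨s, t⟩⟩⟩, e⟩⟩, seems is ⟨e, t⟩; result ⟨⟨t, ⟨e, ⟨s, t⟩⟩⟩, e⟩.
[professor quickly]: professor is ⟨⟨t, s⟩, ⟨t, ⟨e, ⟨s, t⟩⟩⟩⟩, quickly is ⟨t, s⟩; result ⟨t, ⟨e, ⟨s, t⟩⟩⟩.
[[seems allegedly] [professor quickly]]: [seems allegedly] is ⟨⟨t, ⟨e, ⟨s, t⟩⟩⟩, e⟩, [professor quickly] is ⟨t, ⟨e, ⟨s, t⟩⟩⟩; result e.

e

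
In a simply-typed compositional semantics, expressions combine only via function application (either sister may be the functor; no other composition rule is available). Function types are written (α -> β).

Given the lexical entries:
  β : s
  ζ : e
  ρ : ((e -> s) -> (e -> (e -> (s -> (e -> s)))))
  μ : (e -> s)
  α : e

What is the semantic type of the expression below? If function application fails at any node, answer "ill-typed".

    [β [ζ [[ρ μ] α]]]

(e -> s)

[ρ μ]: ((e -> s) -> (e -> (e -> (s -> (e -> s))))) applied to (e -> s) yields (e -> (e -> (s -> (e -> s)))).
[[ρ μ] α]: (e -> (e -> (s -> (e -> s)))) applied to e yields (e -> (s -> (e -> s))).
[ζ [[ρ μ] α]]: (e -> (s -> (e -> s))) applied to e yields (s -> (e -> s)).
[β [ζ [[ρ μ] α]]]: (s -> (e -> s)) applied to s yields (e -> s).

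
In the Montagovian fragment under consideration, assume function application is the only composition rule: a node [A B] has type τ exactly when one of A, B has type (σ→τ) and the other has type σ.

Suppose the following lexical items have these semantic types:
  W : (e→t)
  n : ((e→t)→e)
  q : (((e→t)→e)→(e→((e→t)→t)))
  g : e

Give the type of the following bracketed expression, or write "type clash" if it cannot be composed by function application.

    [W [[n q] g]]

t

[n q]: q is (((e→t)→e)→(e→((e→t)→t))), n is ((e→t)→e); result (e→((e→t)→t)).
[[n q] g]: [n q] is (e→((e→t)→t)), g is e; result ((e→t)→t).
[W [[n q] g]]: [[n q] g] is ((e→t)→t), W is (e→t); result t.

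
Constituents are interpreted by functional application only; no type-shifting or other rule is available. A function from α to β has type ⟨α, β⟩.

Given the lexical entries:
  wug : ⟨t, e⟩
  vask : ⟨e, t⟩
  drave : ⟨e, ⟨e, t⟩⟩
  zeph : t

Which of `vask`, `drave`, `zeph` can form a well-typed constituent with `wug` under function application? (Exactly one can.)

vask : ⟨e, t⟩ — no; wug wants t, and vask wants e.
drave : ⟨e, ⟨e, t⟩⟩ — no; wug wants t, and drave wants e.
zeph — combines: wug : ⟨t, e⟩ takes zeph : t as argument, giving e.

zeph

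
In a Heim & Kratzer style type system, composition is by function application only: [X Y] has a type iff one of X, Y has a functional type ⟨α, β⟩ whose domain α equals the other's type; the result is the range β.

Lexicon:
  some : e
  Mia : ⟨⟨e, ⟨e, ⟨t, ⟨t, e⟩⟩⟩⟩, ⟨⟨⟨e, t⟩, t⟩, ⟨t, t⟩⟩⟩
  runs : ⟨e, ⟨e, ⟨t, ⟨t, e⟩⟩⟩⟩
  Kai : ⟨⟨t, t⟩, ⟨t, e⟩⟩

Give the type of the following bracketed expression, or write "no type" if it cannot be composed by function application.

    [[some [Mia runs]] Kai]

no type

[Mia runs] — Mia of type ⟨⟨e, ⟨e, ⟨t, ⟨t, e⟩⟩⟩⟩, ⟨⟨⟨e, t⟩, t⟩, ⟨t, t⟩⟩⟩ combines with runs of type ⟨e, ⟨e, ⟨t, ⟨t, e⟩⟩⟩⟩: type ⟨⟨⟨e, t⟩, t⟩, ⟨t, t⟩⟩.
[some [Mia runs]]: e with ⟨⟨⟨e, t⟩, t⟩, ⟨t, t⟩⟩ — neither is a function whose domain matches the other; composition fails here.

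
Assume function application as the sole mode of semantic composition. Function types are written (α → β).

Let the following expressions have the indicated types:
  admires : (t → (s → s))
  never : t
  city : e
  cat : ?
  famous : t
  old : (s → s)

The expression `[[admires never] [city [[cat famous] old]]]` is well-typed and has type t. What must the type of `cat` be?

(t → ((s → s) → (e → ((s → s) → t))))

[[admires never] [city [[cat famous] old]]] is required to be t. [admires never] : (s → s) cannot yield t as functor, so [city [[cat famous] old]] : ((s → s) → t).
[city [[cat famous] old]] is required to be ((s → s) → t). city : e cannot yield ((s → s) → t) as functor, so [[cat famous] old] : (e → ((s → s) → t)).
[[cat famous] old] is required to be (e → ((s → s) → t)). old : (s → s) cannot yield (e → ((s → s) → t)) as functor, so [cat famous] : ((s → s) → (e → ((s → s) → t))).
[cat famous] is required to be ((s → s) → (e → ((s → s) → t))). famous : t cannot yield ((s → s) → (e → ((s → s) → t))) as functor, so cat : (t → ((s → s) → (e → ((s → s) → t)))).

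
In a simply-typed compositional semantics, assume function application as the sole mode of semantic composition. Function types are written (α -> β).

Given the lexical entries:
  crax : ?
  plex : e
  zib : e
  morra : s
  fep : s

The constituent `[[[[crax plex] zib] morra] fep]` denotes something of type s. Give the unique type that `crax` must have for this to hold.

[[[[crax plex] zib] morra] fep] must have type s. The sister fep has type s; that is not a function onto s, so [[[crax plex] zib] morra] must be the functor, of type (s -> s).
[[[crax plex] zib] morra] must have type (s -> s). The sister morra has type s; that is not a function onto (s -> s), so [[crax plex] zib] must be the functor, of type (s -> (s -> s)).
[[crax plex] zib] must have type (s -> (s -> s)). The sister zib has type e; that is not a function onto (s -> (s -> s)), so [crax plex] must be the functor, of type (e -> (s -> (s -> s))).
[crax plex] must have type (e -> (s -> (s -> s))). The sister plex has type e; that is not a function onto (e -> (s -> (s -> s))), so crax must be the functor, of type (e -> (e -> (s -> (s -> s)))).

(e -> (e -> (s -> (s -> s))))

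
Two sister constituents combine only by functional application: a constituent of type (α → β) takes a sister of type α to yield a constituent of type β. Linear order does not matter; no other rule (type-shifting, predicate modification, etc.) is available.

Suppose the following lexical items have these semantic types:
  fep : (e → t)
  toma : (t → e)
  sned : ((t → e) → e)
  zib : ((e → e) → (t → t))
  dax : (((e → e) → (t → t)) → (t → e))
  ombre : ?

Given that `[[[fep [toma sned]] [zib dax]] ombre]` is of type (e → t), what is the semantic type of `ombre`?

[[[fep [toma sned]] [zib dax]] ombre] must have type (e → t). The sister [[fep [toma sned]] [zib dax]] has type e; that is not a function onto (e → t), so ombre must be the functor, of type (e → (e → t)).

(e → (e → t))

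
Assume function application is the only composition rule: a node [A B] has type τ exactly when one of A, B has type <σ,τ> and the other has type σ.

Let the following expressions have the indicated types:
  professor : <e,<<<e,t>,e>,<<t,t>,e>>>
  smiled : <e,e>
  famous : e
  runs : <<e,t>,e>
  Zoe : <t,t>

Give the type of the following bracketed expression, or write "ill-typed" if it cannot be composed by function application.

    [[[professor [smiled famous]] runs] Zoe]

e

At [smiled famous], smiled : <e,e> takes famous : e, giving e.
At [professor [smiled famous]], professor : <e,<<<e,t>,e>,<<t,t>,e>>> takes [smiled famous] : e, giving <<<e,t>,e>,<<t,t>,e>>.
At [[professor [smiled famous]] runs], [professor [smiled famous]] : <<<e,t>,e>,<<t,t>,e>> takes runs : <<e,t>,e>, giving <<t,t>,e>.
At [[[professor [smiled famous]] runs] Zoe], [[professor [smiled famous]] runs] : <<t,t>,e> takes Zoe : <t,t>, giving e.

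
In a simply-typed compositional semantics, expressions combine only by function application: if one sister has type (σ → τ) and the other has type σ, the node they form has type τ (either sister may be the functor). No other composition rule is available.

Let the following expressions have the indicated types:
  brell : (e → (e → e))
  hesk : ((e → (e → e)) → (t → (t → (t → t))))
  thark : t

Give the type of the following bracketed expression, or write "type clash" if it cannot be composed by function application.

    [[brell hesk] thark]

[brell hesk]: functor hesk : ((e → (e → e)) → (t → (t → (t → t)))), argument brell : (e → (e → e)); result (t → (t → (t → t))).
[[brell hesk] thark]: functor [brell hesk] : (t → (t → (t → t))), argument thark : t; result (t → (t → t)).

(t → (t → t))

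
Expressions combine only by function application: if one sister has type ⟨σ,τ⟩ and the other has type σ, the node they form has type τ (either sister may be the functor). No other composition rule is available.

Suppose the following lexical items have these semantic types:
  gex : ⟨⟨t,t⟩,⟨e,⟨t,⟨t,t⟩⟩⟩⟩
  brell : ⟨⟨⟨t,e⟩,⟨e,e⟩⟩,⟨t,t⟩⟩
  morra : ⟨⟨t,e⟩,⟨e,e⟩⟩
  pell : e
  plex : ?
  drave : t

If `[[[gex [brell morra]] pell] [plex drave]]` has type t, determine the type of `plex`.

⟨t,⟨⟨t,⟨t,t⟩⟩,t⟩⟩

[[[gex [brell morra]] pell] [plex drave]] is required to be t. [[gex [brell morra]] pell] : ⟨t,⟨t,t⟩⟩ cannot yield t as functor, so [plex drave] : ⟨⟨t,⟨t,t⟩⟩,t⟩.
[plex drave] is required to be ⟨⟨t,⟨t,t⟩⟩,t⟩. drave : t cannot yield ⟨⟨t,⟨t,t⟩⟩,t⟩ as functor, so plex : ⟨t,⟨⟨t,⟨t,t⟩⟩,t⟩⟩.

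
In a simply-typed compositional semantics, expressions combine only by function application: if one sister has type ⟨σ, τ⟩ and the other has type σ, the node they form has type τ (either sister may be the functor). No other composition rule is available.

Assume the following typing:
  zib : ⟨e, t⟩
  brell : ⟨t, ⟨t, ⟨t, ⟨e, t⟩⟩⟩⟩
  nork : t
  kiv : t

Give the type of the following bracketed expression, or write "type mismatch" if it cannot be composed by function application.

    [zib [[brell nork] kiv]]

At [brell nork], brell : ⟨t, ⟨t, ⟨t, ⟨e, t⟩⟩⟩⟩ takes nork : t, giving ⟨t, ⟨t, ⟨e, t⟩⟩⟩.
At [[brell nork] kiv], [brell nork] : ⟨t, ⟨t, ⟨e, t⟩⟩⟩ takes kiv : t, giving ⟨t, ⟨e, t⟩⟩.
[zib [[brell nork] kiv]]: ⟨e, t⟩ and ⟨t, ⟨e, t⟩⟩ cannot combine by function application — type clash.

type mismatch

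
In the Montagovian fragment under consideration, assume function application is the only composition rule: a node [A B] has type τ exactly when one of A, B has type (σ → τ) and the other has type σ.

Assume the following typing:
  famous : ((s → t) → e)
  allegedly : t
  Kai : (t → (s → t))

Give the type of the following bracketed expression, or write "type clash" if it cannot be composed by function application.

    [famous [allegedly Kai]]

e

[allegedly Kai]: (t → (s → t)) applied to t yields (s → t).
[famous [allegedly Kai]]: ((s → t) → e) applied to (s → t) yields e.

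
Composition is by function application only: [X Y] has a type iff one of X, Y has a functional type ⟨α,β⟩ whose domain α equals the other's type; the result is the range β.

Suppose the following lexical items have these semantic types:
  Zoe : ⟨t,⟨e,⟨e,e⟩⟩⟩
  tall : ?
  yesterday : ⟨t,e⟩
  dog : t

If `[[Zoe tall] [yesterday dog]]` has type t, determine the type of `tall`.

[[Zoe tall] [yesterday dog]] must have type t. The sister [yesterday dog] has type e; that is not a function onto t, so [Zoe tall] must be the functor, of type ⟨e,t⟩.
[Zoe tall] must have type ⟨e,t⟩. The sister Zoe has type ⟨t,⟨e,⟨e,e⟩⟩⟩; that is not a function onto ⟨e,t⟩, so tall must be the functor, of type ⟨⟨t,⟨e,⟨e,e⟩⟩⟩,⟨e,t⟩⟩.

⟨⟨t,⟨e,⟨e,e⟩⟩⟩,⟨e,t⟩⟩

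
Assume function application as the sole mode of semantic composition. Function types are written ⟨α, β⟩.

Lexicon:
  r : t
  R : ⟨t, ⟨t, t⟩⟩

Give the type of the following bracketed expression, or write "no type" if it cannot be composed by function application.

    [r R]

At [r R], R : ⟨t, ⟨t, t⟩⟩ takes r : t, giving ⟨t, t⟩.

⟨t, t⟩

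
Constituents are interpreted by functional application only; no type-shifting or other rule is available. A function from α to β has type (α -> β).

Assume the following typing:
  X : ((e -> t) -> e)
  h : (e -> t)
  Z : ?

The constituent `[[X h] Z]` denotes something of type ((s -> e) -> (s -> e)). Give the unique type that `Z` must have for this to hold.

(e -> ((s -> e) -> (s -> e)))

[[X h] Z] must have type ((s -> e) -> (s -> e)). The sister [X h] has type e; that is not a function onto ((s -> e) -> (s -> e)), so Z must be the functor, of type (e -> ((s -> e) -> (s -> e))).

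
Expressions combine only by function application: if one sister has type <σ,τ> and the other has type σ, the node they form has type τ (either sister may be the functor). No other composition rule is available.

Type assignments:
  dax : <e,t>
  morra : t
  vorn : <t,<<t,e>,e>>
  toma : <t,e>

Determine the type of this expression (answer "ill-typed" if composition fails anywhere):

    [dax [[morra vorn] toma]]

t

[morra vorn]: vorn is <t,<<t,e>,e>>, morra is t; result <<t,e>,e>.
[[morra vorn] toma]: [morra vorn] is <<t,e>,e>, toma is <t,e>; result e.
[dax [[morra vorn] toma]]: dax is <e,t>, [[morra vorn] toma] is e; result t.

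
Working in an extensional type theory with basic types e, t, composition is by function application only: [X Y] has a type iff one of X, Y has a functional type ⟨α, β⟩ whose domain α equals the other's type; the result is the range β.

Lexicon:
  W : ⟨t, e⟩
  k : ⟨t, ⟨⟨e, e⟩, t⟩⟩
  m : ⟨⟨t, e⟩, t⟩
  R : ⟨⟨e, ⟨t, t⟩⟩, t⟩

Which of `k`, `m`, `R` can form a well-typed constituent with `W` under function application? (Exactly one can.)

m

k : ⟨t, ⟨⟨e, e⟩, t⟩⟩ — no; W wants t, and k wants t.
m — combines: m : ⟨⟨t, e⟩, t⟩ takes W : ⟨t, e⟩ as argument, giving t.
R : ⟨⟨e, ⟨t, t⟩⟩, t⟩ — no; W wants t, and R wants ⟨e, ⟨t, t⟩⟩.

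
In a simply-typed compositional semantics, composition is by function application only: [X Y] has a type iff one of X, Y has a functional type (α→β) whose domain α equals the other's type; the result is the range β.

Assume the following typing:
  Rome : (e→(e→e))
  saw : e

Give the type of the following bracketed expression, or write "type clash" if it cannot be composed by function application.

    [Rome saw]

[Rome saw]: Rome is (e→(e→e)), saw is e; result (e→e).

(e→e)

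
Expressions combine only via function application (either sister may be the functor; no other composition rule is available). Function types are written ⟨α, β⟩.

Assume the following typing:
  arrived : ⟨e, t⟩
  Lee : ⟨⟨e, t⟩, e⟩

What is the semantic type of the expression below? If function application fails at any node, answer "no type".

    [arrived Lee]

e

[arrived Lee]: functor Lee : ⟨⟨e, t⟩, e⟩, argument arrived : ⟨e, t⟩; result e.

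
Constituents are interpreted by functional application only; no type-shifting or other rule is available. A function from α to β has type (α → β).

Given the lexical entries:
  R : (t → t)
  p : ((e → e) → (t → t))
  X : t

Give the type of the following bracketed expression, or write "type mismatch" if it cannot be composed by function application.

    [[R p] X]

type mismatch

At [R p]: neither (t → t) nor ((e → e) → (t → t)) can take the other as argument; the node is ill-typed.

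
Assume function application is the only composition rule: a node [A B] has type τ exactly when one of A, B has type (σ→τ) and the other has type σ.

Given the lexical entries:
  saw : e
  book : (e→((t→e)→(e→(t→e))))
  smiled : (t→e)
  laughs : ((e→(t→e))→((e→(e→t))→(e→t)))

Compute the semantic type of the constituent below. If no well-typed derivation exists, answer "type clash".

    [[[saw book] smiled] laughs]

((e→(e→t))→(e→t))

[saw book]: functor book : (e→((t→e)→(e→(t→e)))), argument saw : e; result ((t→e)→(e→(t→e))).
[[saw book] smiled]: functor [saw book] : ((t→e)→(e→(t→e))), argument smiled : (t→e); result (e→(t→e)).
[[[saw book] smiled] laughs]: functor laughs : ((e→(t→e))→((e→(e→t))→(e→t))), argument [[saw book] smiled] : (e→(t→e)); result ((e→(e→t))→(e→t)).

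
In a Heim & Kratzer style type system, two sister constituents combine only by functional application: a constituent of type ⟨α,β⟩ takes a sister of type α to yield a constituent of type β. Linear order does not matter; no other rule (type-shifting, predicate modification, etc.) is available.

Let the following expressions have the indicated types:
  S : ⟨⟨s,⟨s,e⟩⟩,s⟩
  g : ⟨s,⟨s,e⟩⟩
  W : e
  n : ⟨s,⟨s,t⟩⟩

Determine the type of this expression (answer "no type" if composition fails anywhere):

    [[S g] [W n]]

[S g]: ⟨⟨s,⟨s,e⟩⟩,s⟩ applied to ⟨s,⟨s,e⟩⟩ yields s.
At [W n]: neither e nor ⟨s,⟨s,t⟩⟩ can take the other as argument; the node is ill-typed.

no type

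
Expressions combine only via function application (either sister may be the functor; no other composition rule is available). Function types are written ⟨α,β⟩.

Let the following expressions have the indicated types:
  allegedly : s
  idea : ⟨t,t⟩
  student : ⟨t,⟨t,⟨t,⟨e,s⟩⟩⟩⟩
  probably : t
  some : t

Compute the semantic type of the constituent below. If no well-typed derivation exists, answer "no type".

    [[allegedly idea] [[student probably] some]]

no type

[allegedly idea]: s with ⟨t,t⟩ — neither is a function whose domain matches the other; composition fails here.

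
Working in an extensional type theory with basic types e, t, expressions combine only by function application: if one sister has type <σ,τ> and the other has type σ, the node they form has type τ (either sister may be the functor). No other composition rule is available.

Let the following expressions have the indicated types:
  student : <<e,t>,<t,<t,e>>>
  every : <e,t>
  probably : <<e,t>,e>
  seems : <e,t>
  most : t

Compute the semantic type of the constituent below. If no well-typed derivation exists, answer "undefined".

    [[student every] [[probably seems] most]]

undefined

[student every]: functor student : <<e,t>,<t,<t,e>>>, argument every : <e,t>; result <t,<t,e>>.
[probably seems]: functor probably : <<e,t>,e>, argument seems : <e,t>; result e.
At [[probably seems] most]: neither e nor t can take the other as argument; the node is ill-typed.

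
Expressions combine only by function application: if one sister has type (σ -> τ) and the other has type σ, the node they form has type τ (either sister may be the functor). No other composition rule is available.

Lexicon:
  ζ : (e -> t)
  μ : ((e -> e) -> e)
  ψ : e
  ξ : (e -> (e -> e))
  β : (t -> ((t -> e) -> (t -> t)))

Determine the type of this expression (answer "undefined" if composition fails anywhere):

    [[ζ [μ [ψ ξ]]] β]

((t -> e) -> (t -> t))

[ψ ξ] — ξ of type (e -> (e -> e)) combines with ψ of type e: type (e -> e).
[μ [ψ ξ]] — μ of type ((e -> e) -> e) combines with [ψ ξ] of type (e -> e): type e.
[ζ [μ [ψ ξ]]] — ζ of type (e -> t) combines with [μ [ψ ξ]] of type e: type t.
[[ζ [μ [ψ ξ]]] β] — β of type (t -> ((t -> e) -> (t -> t))) combines with [ζ [μ [ψ ξ]]] of type t: type ((t -> e) -> (t -> t)).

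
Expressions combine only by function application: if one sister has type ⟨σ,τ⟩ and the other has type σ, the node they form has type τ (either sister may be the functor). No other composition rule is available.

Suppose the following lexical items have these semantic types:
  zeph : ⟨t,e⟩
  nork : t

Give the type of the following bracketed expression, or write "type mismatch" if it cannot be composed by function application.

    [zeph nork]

e

[zeph nork]: zeph is ⟨t,e⟩, nork is t; result e.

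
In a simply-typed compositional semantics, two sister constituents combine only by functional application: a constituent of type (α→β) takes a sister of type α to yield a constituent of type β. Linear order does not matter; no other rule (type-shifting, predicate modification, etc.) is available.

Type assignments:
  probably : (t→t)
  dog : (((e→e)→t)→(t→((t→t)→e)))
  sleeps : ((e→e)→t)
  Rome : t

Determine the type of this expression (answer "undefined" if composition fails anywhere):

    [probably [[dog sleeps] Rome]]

e

[dog sleeps]: (((e→e)→t)→(t→((t→t)→e))) applied to ((e→e)→t) yields (t→((t→t)→e)).
[[dog sleeps] Rome]: (t→((t→t)→e)) applied to t yields ((t→t)→e).
[probably [[dog sleeps] Rome]]: ((t→t)→e) applied to (t→t) yields e.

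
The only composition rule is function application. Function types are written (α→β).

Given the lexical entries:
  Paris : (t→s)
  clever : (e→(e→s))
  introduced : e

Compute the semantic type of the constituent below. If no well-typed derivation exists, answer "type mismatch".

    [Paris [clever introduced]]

[clever introduced]: (e→(e→s)) applied to e yields (e→s).
[Paris [clever introduced]]: (t→s) with (e→s) — neither is a function whose domain matches the other; composition fails here.

type mismatch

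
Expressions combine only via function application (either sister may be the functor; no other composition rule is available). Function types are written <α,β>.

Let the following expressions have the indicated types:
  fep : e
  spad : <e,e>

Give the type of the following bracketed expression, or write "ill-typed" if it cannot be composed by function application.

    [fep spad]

[fep spad]: functor spad : <e,e>, argument fep : e; result e.

e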